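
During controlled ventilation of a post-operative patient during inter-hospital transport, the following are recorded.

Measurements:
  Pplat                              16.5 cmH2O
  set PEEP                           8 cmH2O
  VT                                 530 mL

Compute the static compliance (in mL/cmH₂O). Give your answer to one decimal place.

Cstat = Vt / (Pplat − PEEP) = 530 / (16.5 − 8) = 530 / 8.5 = 62.353 mL/cmH2O.

62.4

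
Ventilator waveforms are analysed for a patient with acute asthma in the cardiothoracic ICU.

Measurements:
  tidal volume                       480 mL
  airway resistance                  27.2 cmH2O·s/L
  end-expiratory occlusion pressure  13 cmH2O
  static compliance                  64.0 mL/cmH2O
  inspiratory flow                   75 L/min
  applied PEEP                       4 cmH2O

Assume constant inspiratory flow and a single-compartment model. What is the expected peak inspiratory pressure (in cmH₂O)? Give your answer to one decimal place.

Flow: 75 L/min ÷ 60 = 1.25 L/s.
Total PEEP = 13 cmH2O (set 4 + intrinsic 9); this is the baseline alveolar pressure.
Equation of motion (constant flow): PIP = Vt/C + R·V̇ + PEEP.
PIP = 480/64.0 + 27.2×1.25 + 13 = 7.5 + 34.0 + 13 = 54.5 cmH2O.

54.5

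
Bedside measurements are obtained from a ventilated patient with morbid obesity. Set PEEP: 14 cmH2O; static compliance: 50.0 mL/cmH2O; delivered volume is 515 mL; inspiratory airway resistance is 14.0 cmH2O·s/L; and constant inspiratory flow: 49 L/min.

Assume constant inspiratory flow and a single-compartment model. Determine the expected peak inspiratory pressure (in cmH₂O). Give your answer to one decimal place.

Flow: 49 L/min ÷ 60 = 0.8167 L/s.
Equation of motion (constant flow): PIP = Vt/C + R·V̇ + PEEP.
PIP = 515/50.0 + 14.0×0.8167 + 14 = 10.3 + 11.434 + 14 = 35.734 cmH2O.

35.7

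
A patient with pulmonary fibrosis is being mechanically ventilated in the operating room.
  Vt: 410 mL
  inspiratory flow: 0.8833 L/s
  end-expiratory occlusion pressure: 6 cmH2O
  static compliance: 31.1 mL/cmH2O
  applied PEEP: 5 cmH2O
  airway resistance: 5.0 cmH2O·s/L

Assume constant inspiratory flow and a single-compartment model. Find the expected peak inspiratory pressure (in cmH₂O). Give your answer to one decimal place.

23.6

Total PEEP = 6 cmH2O (set 5 + intrinsic 1); this is the baseline alveolar pressure.
Equation of motion (constant flow): PIP = Vt/C + R·V̇ + PEEP.
PIP = 410/31.1 + 5.0×0.8833 + 6 = 13.183 + 4.417 + 6 = 23.6 cmH2O.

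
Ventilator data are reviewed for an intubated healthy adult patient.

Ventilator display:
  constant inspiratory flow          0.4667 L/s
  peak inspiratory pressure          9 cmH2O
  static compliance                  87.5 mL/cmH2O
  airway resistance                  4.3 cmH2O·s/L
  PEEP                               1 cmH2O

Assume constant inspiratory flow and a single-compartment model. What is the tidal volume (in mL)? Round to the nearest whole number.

Equation of motion (constant flow): PIP = Vt/C + R·V̇ + PEEP.
Vt/C = PIP − R·V̇ − PEEP = 9 − 2.007 − 1 = 5.993 cmH2O.
Vt = C × 5.993 = 87.5 × 5.993 = 524.39 mL.

524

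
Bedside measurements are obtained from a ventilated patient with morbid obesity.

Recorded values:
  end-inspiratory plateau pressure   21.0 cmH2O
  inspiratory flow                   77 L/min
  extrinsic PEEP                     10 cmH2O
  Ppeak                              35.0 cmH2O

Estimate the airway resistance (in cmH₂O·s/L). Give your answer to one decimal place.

Flow: 77 L/min ÷ 60 = 1.2833 L/s.
Raw = (PIP − Pplat) / flow = (35.0 − 21.0) / 1.2833 = 14.0 / 1.2833 = 10.909 cmH2O·s/L.

10.9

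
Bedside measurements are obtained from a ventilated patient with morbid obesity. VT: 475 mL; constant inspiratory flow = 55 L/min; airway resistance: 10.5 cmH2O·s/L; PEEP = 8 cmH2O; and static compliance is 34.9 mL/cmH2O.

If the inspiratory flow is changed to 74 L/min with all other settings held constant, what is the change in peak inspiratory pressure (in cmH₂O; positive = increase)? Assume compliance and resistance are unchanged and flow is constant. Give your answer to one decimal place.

3.3

Flow: 55 L/min ÷ 60 = 0.9167 L/s.
New flow: 74 L/min ÷ 60 = 1.2333 L/s.
PIP = Vt/C + R·V̇ + PEEP (constant-flow equation of motion).
Only the resistive term changes: ΔPIP = R × ΔV̇ = 10.5 × (1.2333 − 0.9167) = 10.5 × 0.3166 = 3.324 cmH2O.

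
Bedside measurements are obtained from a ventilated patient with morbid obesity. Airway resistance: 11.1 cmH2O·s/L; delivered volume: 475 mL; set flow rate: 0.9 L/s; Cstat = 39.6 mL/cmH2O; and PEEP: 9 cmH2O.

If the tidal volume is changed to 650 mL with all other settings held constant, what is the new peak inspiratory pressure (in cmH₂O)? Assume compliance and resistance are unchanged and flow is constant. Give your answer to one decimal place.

PIP = Vt/C + R·V̇ + PEEP (constant-flow equation of motion).
Only the elastic term changes: ΔPIP = ΔVt / C = (650 − 475) / 39.6 = 4.419 cmH2O.
Original PIP = 475/39.6 + 11.1×0.9 + 9 = 30.985 cmH2O; new PIP = 30.985 + (4.419) = 35.404 cmH2O.

35.4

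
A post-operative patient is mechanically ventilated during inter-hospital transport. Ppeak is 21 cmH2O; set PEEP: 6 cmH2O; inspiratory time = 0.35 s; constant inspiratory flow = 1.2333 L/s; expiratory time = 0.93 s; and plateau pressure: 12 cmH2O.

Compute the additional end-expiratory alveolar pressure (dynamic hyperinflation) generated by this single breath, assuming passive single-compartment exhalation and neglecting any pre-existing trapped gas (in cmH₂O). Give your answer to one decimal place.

1.0

Vt = flow × Ti = 1.2333 L/s × 0.35 s × 1000 mL/L = 431.66 mL.
R = (PIP − Pplat)/V̇ = (21 − 12) / 1.2333 = 9.0/1.2333 = 7.297 cmH2O·s/L.
C = Vt/(Pplat − PEEP) = 431.66 / (12 − 6) = 431.66/6.0 = 71.943 mL/cmH2O.
τ = R × C = 7.297 × 0.07194 L/cmH2O = 0.5249 s.
Fraction remaining = e^(−Te/τ) = e^(−0.93/0.5249) = 0.17; trapped volume = 431.66 × 0.17 = 73.382 mL.
Additional alveolar pressure from trapping ≈ V_trapped / C = 73.382 / 71.943 = 1.02 cmH2O.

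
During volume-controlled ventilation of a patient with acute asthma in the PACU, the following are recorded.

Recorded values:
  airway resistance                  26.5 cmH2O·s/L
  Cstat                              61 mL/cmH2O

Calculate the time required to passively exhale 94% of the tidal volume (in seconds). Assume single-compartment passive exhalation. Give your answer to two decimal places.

4.55

τ = R × C = 26.5 × 61 mL/cmH2O = 26.5 × 0.061 L/cmH2O = 1.617 s.
Exhaled fraction f = 1 − e^(−t/τ) → t = −τ·ln(1 − f) = −1.617·ln(0.06) = 4.549 s.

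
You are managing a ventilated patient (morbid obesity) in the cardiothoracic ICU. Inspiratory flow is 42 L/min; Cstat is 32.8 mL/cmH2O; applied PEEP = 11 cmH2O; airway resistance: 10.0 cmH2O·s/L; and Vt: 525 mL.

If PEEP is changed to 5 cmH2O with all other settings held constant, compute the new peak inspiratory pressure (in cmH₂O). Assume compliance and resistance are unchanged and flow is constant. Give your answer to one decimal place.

Flow: 42 L/min ÷ 60 = 0.7 L/s.
PIP = Vt/C + R·V̇ + PEEP (constant-flow equation of motion).
Only the baseline term changes: ΔPIP = ΔPEEP = 5 − 11 = -6.0 cmH2O.
Original PIP = 525/32.8 + 10.0×0.7 + 11 = 34.006 cmH2O; new PIP = 34.006 + (-6.0) = 28.006 cmH2O.

28.0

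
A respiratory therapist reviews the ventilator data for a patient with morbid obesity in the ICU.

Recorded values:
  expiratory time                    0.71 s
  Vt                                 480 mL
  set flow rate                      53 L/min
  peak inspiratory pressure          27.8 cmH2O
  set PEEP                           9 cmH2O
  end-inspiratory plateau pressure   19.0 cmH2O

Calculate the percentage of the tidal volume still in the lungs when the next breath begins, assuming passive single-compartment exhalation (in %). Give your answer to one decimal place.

Flow: 53 L/min ÷ 60 = 0.8833 L/s.
R = (PIP − Pplat)/V̇ = (27.8 − 19.0) / 0.8833 = 8.8/0.8833 = 9.963 cmH2O·s/L.
C = Vt/(Pplat − PEEP) = 480.0 / (19.0 − 9) = 480.0/10.0 = 48.0 mL/cmH2O.
τ = R × C = 9.963 × 0.048 L/cmH2O = 0.4782 s.
Fraction remaining at end-expiration = e^(−Te/τ) = e^(−0.71/0.4782) = 0.2266 → 22.66%.

22.7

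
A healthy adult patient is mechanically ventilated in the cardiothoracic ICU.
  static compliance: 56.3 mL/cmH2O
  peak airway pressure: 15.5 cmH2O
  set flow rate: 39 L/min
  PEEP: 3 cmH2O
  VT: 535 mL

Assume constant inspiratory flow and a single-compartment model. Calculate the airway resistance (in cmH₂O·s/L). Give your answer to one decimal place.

Flow: 39 L/min ÷ 60 = 0.65 L/s.
Equation of motion (constant flow): PIP = Vt/C + R·V̇ + PEEP.
R·V̇ = PIP − Vt/C − PEEP = 15.5 − 535/56.3 − 3 = 15.5 − 9.503 − 3 = 2.997 cmH2O.
R = 2.997 / 0.65 = 4.611 cmH2O·s/L.

4.6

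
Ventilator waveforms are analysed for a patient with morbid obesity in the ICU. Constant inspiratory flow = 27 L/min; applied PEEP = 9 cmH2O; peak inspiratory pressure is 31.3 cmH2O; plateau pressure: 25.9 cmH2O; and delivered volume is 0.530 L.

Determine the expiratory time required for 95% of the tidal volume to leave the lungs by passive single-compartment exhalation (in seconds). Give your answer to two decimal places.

Flow: 27 L/min ÷ 60 = 0.45 L/s.
R = (PIP − Pplat)/V̇ = (31.3 − 25.9) / 0.45 = 5.4/0.45 = 12.0 cmH2O·s/L.
C = Vt/(Pplat − PEEP) = 530.0 / (25.9 − 9) = 530.0/16.9 = 31.361 mL/cmH2O.
τ = R × C = 12.0 × 0.03136 L/cmH2O = 0.3763 s.
t = −τ·ln(1 − 0.95) = −0.3763·ln(0.05) = 1.127 s.

1.13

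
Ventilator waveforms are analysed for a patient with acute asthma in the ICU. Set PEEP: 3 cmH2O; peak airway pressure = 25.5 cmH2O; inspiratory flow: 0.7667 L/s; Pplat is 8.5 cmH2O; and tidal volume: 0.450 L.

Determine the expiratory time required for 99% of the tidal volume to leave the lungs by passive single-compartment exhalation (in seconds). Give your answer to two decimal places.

8.35

R = (PIP − Pplat)/V̇ = (25.5 − 8.5) / 0.7667 = 17.0/0.7667 = 22.173 cmH2O·s/L.
C = Vt/(Pplat − PEEP) = 450.0 / (8.5 − 3) = 450.0/5.5 = 81.818 mL/cmH2O.
τ = R × C = 22.173 × 0.08182 L/cmH2O = 1.814 s.
t = −τ·ln(1 − 0.99) = −1.814·ln(0.01) = 8.354 s.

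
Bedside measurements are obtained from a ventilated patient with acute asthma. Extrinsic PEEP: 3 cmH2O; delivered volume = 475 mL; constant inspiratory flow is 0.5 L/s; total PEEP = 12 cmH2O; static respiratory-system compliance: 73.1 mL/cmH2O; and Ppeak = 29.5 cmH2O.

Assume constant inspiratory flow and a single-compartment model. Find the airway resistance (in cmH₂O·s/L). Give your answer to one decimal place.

22.0

Total PEEP = 12 cmH2O (set 3 + intrinsic 9); this is the baseline alveolar pressure.
Equation of motion (constant flow): PIP = Vt/C + R·V̇ + PEEP.
R·V̇ = PIP − Vt/C − PEEP = 29.5 − 475/73.1 − 12 = 29.5 − 6.498 − 12 = 11.002 cmH2O.
R = 11.002 / 0.5 = 22.004 cmH2O·s/L.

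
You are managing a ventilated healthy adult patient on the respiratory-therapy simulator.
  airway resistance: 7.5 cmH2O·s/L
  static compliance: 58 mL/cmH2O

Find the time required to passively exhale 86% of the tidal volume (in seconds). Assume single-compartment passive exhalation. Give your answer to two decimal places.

τ = R × C = 7.5 × 58 mL/cmH2O = 7.5 × 0.058 L/cmH2O = 0.435 s.
Exhaled fraction f = 1 − e^(−t/τ) → t = −τ·ln(1 − f) = −0.435·ln(0.14) = 0.8553 s.

0.86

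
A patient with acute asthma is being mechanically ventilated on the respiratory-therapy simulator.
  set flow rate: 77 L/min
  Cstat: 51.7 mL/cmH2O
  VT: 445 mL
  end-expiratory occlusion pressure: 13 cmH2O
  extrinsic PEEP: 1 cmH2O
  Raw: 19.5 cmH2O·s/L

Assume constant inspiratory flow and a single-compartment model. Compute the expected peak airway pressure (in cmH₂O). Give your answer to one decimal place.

46.6

Flow: 77 L/min ÷ 60 = 1.2833 L/s.
Total PEEP = 13 cmH2O (set 1 + intrinsic 12); this is the baseline alveolar pressure.
Equation of motion (constant flow): PIP = Vt/C + R·V̇ + PEEP.
PIP = 445/51.7 + 19.5×1.2833 + 13 = 8.607 + 25.024 + 13 = 46.631 cmH2O.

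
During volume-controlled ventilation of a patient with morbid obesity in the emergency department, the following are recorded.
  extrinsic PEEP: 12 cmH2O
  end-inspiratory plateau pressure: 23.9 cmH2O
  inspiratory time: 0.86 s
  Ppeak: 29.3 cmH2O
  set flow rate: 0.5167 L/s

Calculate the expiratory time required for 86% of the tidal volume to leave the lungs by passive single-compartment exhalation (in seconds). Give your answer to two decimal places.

Vt = flow × Ti = 0.5167 L/s × 0.86 s × 1000 mL/L = 444.36 mL.
R = (PIP − Pplat)/V̇ = (29.3 − 23.9) / 0.5167 = 5.4/0.5167 = 10.451 cmH2O·s/L.
C = Vt/(Pplat − PEEP) = 444.36 / (23.9 − 12) = 444.36/11.9 = 37.341 mL/cmH2O.
τ = R × C = 10.451 × 0.03734 L/cmH2O = 0.3902 s.
t = −τ·ln(1 − 0.86) = −0.3902·ln(0.14) = 0.7672 s.

0.77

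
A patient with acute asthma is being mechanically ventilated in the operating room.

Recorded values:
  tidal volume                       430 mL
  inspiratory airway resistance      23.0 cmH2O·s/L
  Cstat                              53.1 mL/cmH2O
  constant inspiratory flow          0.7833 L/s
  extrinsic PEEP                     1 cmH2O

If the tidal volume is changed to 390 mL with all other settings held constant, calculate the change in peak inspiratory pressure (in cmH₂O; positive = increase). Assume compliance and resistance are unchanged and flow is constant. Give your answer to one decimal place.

-0.8

PIP = Vt/C + R·V̇ + PEEP (constant-flow equation of motion).
Only the elastic term changes: ΔPIP = ΔVt / C = (390 − 430) / 53.1 = -0.7533 cmH2O.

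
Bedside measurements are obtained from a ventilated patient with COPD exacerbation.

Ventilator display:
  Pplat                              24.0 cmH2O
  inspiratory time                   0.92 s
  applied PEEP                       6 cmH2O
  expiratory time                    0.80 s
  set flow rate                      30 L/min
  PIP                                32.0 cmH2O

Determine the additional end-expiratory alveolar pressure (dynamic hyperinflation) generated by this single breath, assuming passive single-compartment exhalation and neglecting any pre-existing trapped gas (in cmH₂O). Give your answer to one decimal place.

2.5

Flow: 30 L/min ÷ 60 = 0.5 L/s.
Vt = flow × Ti = 0.5 L/s × 0.92 s × 1000 mL/L = 460.0 mL.
R = (PIP − Pplat)/V̇ = (32.0 − 24.0) / 0.5 = 8.0/0.5 = 16.0 cmH2O·s/L.
C = Vt/(Pplat − PEEP) = 460.0 / (24.0 − 6) = 460.0/18.0 = 25.556 mL/cmH2O.
τ = R × C = 16.0 × 0.02556 L/cmH2O = 0.409 s.
Fraction remaining = e^(−Te/τ) = e^(−0.80/0.409) = 0.1414; trapped volume = 460.0 × 0.1414 = 65.044 mL.
Additional alveolar pressure from trapping ≈ V_trapped / C = 65.044 / 25.556 = 2.545 cmH2O.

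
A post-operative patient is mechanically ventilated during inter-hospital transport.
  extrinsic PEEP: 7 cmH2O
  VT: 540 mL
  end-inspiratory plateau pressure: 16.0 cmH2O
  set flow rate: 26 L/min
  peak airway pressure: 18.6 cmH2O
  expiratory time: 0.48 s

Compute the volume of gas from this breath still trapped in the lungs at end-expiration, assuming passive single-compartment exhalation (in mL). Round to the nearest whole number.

142

Flow: 26 L/min ÷ 60 = 0.4333 L/s.
R = (PIP − Pplat)/V̇ = (18.6 − 16.0) / 0.4333 = 2.6/0.4333 = 6.0 cmH2O·s/L.
C = Vt/(Pplat − PEEP) = 540.0 / (16.0 − 7) = 540.0/9.0 = 60.0 mL/cmH2O.
τ = R × C = 6.0 × 0.06 L/cmH2O = 0.36 s.
Fraction remaining = e^(−Te/τ) = e^(−0.48/0.36) = 0.2636.
Trapped volume = 540.0 × 0.2636 = 142.34 mL.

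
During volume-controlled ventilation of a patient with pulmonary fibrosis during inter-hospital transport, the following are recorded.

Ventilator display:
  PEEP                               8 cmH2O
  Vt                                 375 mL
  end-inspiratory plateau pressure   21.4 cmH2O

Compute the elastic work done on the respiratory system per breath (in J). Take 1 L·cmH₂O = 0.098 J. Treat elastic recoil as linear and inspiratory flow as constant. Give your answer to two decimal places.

Elastic work ≈ ½ × (Pplat − PEEP) × Vt = 0.5 × (21.4 − 8) × 0.375 L = 0.5 × 13.4 × 0.375 = 2.513 L·cmH2O.
× 0.098 J/(L·cmH2O) → 0.2463 J.

0.25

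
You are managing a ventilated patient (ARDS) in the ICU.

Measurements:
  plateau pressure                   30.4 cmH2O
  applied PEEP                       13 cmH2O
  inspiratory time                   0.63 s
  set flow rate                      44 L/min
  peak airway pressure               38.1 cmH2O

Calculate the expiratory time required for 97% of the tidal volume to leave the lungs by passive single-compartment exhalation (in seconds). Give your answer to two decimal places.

Flow: 44 L/min ÷ 60 = 0.7333 L/s.
Vt = flow × Ti = 0.7333 L/s × 0.63 s × 1000 mL/L = 461.98 mL.
R = (PIP − Pplat)/V̇ = (38.1 − 30.4) / 0.7333 = 7.7/0.7333 = 10.5 cmH2O·s/L.
C = Vt/(Pplat − PEEP) = 461.98 / (30.4 − 13) = 461.98/17.4 = 26.551 mL/cmH2O.
τ = R × C = 10.5 × 0.02655 L/cmH2O = 0.2788 s.
t = −τ·ln(1 − 0.97) = −0.2788·ln(0.03) = 0.9776 s.

0.98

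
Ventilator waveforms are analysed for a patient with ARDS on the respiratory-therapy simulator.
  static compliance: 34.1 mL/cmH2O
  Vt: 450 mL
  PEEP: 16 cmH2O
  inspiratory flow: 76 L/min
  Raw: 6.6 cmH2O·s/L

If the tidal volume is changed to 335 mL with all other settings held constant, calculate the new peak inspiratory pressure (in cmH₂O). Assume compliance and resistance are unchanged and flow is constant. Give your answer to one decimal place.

34.2

Flow: 76 L/min ÷ 60 = 1.2667 L/s.
PIP = Vt/C + R·V̇ + PEEP (constant-flow equation of motion).
Only the elastic term changes: ΔPIP = ΔVt / C = (335 − 450) / 34.1 = -3.372 cmH2O.
Original PIP = 450/34.1 + 6.6×1.2667 + 16 = 37.557 cmH2O; new PIP = 37.557 + (-3.372) = 34.185 cmH2O.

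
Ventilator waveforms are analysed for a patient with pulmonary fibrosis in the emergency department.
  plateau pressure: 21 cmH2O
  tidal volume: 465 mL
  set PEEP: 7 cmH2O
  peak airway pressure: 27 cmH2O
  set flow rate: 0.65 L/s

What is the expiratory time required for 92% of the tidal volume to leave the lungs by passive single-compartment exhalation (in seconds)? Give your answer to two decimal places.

0.77

R = (PIP − Pplat)/V̇ = (27 − 21) / 0.65 = 6.0/0.65 = 9.231 cmH2O·s/L.
C = Vt/(Pplat − PEEP) = 465.0 / (21 − 7) = 465.0/14.0 = 33.214 mL/cmH2O.
τ = R × C = 9.231 × 0.03321 L/cmH2O = 0.3066 s.
t = −τ·ln(1 − 0.92) = −0.3066·ln(0.08) = 0.7744 s.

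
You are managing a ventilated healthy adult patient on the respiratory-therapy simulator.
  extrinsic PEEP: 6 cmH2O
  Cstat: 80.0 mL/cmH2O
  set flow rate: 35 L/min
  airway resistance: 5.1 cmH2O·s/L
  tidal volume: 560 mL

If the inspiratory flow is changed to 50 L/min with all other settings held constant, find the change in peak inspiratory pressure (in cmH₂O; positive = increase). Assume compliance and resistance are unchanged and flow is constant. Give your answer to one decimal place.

Flow: 35 L/min ÷ 60 = 0.5833 L/s.
New flow: 50 L/min ÷ 60 = 0.8333 L/s.
PIP = Vt/C + R·V̇ + PEEP (constant-flow equation of motion).
Only the resistive term changes: ΔPIP = R × ΔV̇ = 5.1 × (0.8333 − 0.5833) = 5.1 × 0.25 = 1.275 cmH2O.

1.3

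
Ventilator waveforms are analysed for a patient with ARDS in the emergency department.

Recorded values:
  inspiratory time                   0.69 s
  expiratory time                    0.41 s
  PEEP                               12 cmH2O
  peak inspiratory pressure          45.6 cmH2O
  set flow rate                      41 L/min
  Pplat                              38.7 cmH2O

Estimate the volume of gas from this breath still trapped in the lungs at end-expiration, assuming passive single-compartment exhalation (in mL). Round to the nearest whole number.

47

Flow: 41 L/min ÷ 60 = 0.6833 L/s.
Vt = flow × Ti = 0.6833 L/s × 0.69 s × 1000 mL/L = 471.48 mL.
R = (PIP − Pplat)/V̇ = (45.6 − 38.7) / 0.6833 = 6.9/0.6833 = 10.098 cmH2O·s/L.
C = Vt/(Pplat − PEEP) = 471.48 / (38.7 − 12) = 471.48/26.7 = 17.658 mL/cmH2O.
τ = R × C = 10.098 × 0.01766 L/cmH2O = 0.1783 s.
Fraction remaining = e^(−Te/τ) = e^(−0.41/0.1783) = 0.1003.
Trapped volume = 471.48 × 0.1003 = 47.289 mL.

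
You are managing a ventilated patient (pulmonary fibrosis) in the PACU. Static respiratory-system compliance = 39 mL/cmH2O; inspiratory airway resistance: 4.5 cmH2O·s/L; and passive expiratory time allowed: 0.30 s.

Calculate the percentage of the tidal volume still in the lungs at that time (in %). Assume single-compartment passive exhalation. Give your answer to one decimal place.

τ = R × C = 4.5 × 39 mL/cmH2O = 4.5 × 0.039 L/cmH2O = 0.1755 s.
Passive exhalation: V(t)/V₀ = e^(−t/τ) = e^(−0.30/0.1755) = 0.181.
Fraction remaining = 0.181 → 18.1%.

18.1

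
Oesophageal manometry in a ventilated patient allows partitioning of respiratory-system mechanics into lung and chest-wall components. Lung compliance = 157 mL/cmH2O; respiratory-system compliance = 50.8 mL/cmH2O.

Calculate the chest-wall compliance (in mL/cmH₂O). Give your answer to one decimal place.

1/Ccw = 1/Crs − 1/CL.
1/Ccw = 1/50.8 − 1/157 = 0.01332.
Ccw = 75.075 mL/cmH2O.

75.1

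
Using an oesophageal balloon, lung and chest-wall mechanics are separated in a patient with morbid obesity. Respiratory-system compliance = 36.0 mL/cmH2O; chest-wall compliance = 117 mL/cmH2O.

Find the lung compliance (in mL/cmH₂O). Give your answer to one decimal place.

1/CL = 1/Crs − 1/Ccw.
1/CL = 1/36.0 − 1/117 = 0.01923.
CL = 52.002 mL/cmH2O.

52.0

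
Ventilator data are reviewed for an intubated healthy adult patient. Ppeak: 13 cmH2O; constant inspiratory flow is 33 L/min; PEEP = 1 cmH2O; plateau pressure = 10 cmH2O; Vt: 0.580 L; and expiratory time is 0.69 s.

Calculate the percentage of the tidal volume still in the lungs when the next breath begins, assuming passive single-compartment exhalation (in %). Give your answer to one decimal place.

Flow: 33 L/min ÷ 60 = 0.55 L/s.
R = (PIP − Pplat)/V̇ = (13 − 10) / 0.55 = 3.0/0.55 = 5.455 cmH2O·s/L.
C = Vt/(Pplat − PEEP) = 580.0 / (10 − 1) = 580.0/9.0 = 64.444 mL/cmH2O.
τ = R × C = 5.455 × 0.06444 L/cmH2O = 0.3515 s.
Fraction remaining at end-expiration = e^(−Te/τ) = e^(−0.69/0.3515) = 0.1404 → 14.04%.

14.0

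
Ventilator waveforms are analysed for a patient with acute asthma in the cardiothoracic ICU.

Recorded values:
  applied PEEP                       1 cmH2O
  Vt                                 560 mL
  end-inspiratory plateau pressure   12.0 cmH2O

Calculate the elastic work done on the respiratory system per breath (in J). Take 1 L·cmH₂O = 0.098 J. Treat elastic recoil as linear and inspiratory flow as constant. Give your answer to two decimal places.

0.30

Elastic work ≈ ½ × (Pplat − PEEP) × Vt = 0.5 × (12.0 − 1) × 0.560 L = 0.5 × 11.0 × 0.560 = 3.08 L·cmH2O.
× 0.098 J/(L·cmH2O) → 0.3018 J.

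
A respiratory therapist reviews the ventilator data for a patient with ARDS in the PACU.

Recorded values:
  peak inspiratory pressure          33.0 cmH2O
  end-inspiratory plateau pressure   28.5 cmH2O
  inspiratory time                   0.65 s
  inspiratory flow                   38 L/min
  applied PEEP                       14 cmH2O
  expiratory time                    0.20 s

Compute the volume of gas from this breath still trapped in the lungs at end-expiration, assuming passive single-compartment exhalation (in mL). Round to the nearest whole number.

153

Flow: 38 L/min ÷ 60 = 0.6333 L/s.
Vt = flow × Ti = 0.6333 L/s × 0.65 s × 1000 mL/L = 411.65 mL.
R = (PIP − Pplat)/V̇ = (33.0 − 28.5) / 0.6333 = 4.5/0.6333 = 7.106 cmH2O·s/L.
C = Vt/(Pplat − PEEP) = 411.65 / (28.5 − 14) = 411.65/14.5 = 28.39 mL/cmH2O.
τ = R × C = 7.106 × 0.02839 L/cmH2O = 0.2017 s.
Fraction remaining = e^(−Te/τ) = e^(−0.20/0.2017) = 0.371.
Trapped volume = 411.65 × 0.371 = 152.72 mL.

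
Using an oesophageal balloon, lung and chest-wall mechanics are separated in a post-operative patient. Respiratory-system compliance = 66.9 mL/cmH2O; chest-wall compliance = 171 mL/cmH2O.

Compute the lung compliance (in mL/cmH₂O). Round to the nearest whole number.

1/CL = 1/Crs − 1/Ccw.
1/CL = 1/66.9 − 1/171 = 0.0091.
CL = 109.89 mL/cmH2O.

110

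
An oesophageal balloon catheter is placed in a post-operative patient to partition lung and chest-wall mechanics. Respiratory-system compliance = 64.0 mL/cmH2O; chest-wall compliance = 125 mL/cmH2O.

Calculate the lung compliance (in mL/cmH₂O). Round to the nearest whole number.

1/CL = 1/Crs − 1/Ccw.
1/CL = 1/64.0 − 1/125 = 0.007625.
CL = 131.15 mL/cmH2O.

131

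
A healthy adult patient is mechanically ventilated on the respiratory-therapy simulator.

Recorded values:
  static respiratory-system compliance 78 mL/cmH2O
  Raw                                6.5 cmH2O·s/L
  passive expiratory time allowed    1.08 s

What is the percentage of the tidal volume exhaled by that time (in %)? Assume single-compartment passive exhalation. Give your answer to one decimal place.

τ = R × C = 6.5 × 78 mL/cmH2O = 6.5 × 0.078 L/cmH2O = 0.507 s.
Passive exhalation: V(t)/V₀ = e^(−t/τ) = e^(−1.08/0.507) = 0.1188.
Fraction exhaled = 1 − 0.1188 = 0.8812 → 88.12%.

88.1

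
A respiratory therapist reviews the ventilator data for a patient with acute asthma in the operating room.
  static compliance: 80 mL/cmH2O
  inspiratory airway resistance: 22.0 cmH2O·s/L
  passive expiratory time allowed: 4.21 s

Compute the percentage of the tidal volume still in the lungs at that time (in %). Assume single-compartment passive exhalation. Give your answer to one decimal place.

τ = R × C = 22.0 × 80 mL/cmH2O = 22.0 × 0.080 L/cmH2O = 1.76 s.
Passive exhalation: V(t)/V₀ = e^(−t/τ) = e^(−4.21/1.76) = 0.09144.
Fraction remaining = 0.09144 → 9.144%.

9.1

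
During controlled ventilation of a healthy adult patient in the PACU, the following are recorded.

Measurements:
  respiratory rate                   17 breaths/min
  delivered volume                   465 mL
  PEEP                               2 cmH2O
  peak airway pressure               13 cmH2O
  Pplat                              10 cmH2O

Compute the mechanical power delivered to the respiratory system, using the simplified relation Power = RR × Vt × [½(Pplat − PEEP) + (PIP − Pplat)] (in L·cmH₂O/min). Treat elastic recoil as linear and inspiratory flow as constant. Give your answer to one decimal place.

Per-breath work = Vt × [½(Pplat−PEEP) + (PIP−Pplat)] = 0.465 × [0.5×8.0 + 3.0] = 0.465 × 7.0 = 3.255 L·cmH2O.
Power = 17 × 3.255 = 55.335 L·cmH2O/min.

55.3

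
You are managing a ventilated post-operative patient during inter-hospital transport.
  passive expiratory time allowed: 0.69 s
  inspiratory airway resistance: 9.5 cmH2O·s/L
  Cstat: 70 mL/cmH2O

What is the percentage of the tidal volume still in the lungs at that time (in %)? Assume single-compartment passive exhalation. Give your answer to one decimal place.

35.4

τ = R × C = 9.5 × 70 mL/cmH2O = 9.5 × 0.070 L/cmH2O = 0.665 s.
Passive exhalation: V(t)/V₀ = e^(−t/τ) = e^(−0.69/0.665) = 0.3543.
Fraction remaining = 0.3543 → 35.43%.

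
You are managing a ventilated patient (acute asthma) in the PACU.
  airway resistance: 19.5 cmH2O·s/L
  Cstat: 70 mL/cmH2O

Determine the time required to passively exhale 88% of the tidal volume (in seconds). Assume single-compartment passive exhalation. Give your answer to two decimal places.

2.89

τ = R × C = 19.5 × 70 mL/cmH2O = 19.5 × 0.070 L/cmH2O = 1.365 s.
Exhaled fraction f = 1 − e^(−t/τ) → t = −τ·ln(1 − f) = −1.365·ln(0.12) = 2.894 s.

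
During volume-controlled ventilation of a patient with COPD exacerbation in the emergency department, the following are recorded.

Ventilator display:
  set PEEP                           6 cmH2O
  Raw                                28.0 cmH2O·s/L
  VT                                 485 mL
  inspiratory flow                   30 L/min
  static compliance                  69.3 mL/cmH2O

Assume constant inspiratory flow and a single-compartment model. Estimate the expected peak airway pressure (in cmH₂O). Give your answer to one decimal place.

Flow: 30 L/min ÷ 60 = 0.5 L/s.
Equation of motion (constant flow): PIP = Vt/C + R·V̇ + PEEP.
PIP = 485/69.3 + 28.0×0.5 + 6 = 6.999 + 14.0 + 6 = 26.999 cmH2O.

27.0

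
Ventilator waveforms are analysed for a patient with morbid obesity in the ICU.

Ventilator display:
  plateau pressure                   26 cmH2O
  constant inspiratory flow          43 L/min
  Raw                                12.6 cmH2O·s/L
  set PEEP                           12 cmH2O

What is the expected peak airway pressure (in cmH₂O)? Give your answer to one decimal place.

35.0

Flow: 43 L/min ÷ 60 = 0.7167 L/s.
PIP = Pplat + Raw × flow = 26 + 12.6 × 0.7167 = 26 + 9.03 = 35.03 cmH2O.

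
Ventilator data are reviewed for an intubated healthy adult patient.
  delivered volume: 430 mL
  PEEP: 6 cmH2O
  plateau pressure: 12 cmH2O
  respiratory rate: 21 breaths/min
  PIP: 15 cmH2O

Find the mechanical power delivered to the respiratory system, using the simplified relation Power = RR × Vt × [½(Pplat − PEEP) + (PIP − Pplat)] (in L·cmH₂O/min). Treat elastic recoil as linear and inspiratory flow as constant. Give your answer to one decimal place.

Per-breath work = Vt × [½(Pplat−PEEP) + (PIP−Pplat)] = 0.430 × [0.5×6.0 + 3.0] = 0.430 × 6.0 = 2.58 L·cmH2O.
Power = 21 × 2.58 = 54.18 L·cmH2O/min.

54.2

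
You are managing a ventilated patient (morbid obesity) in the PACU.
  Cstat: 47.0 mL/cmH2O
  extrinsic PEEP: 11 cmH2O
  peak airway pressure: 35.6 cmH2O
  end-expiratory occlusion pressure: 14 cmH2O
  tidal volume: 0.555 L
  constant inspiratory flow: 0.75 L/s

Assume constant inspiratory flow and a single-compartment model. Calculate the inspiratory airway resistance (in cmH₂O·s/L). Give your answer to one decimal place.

13.1

Total PEEP = 14 cmH2O (set 11 + intrinsic 3); this is the baseline alveolar pressure.
Equation of motion (constant flow): PIP = Vt/C + R·V̇ + PEEP.
R·V̇ = PIP − Vt/C − PEEP = 35.6 − 555/47.0 − 14 = 35.6 − 11.809 − 14 = 9.791 cmH2O.
R = 9.791 / 0.75 = 13.055 cmH2O·s/L.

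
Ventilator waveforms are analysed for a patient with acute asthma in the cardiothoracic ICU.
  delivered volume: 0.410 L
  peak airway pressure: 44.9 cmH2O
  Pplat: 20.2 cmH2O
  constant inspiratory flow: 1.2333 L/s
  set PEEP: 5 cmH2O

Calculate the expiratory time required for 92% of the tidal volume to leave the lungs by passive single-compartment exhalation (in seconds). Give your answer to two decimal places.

R = (PIP − Pplat)/V̇ = (44.9 − 20.2) / 1.2333 = 24.7/1.2333 = 20.028 cmH2O·s/L.
C = Vt/(Pplat − PEEP) = 410.0 / (20.2 − 5) = 410.0/15.2 = 26.974 mL/cmH2O.
τ = R × C = 20.028 × 0.02697 L/cmH2O = 0.5402 s.
t = −τ·ln(1 − 0.92) = −0.5402·ln(0.08) = 1.364 s.

1.36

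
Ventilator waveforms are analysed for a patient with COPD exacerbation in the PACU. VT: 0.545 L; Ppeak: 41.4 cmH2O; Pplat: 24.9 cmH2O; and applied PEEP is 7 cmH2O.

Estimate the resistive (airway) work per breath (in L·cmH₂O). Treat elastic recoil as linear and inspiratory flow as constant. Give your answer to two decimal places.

8.99

With constant inspiratory flow the resistive pressure is constant at PIP − Pplat = 41.4 − 24.9 = 16.5 cmH2O, so resistive work = 16.5 × 0.545 = 8.993 L·cmH2O.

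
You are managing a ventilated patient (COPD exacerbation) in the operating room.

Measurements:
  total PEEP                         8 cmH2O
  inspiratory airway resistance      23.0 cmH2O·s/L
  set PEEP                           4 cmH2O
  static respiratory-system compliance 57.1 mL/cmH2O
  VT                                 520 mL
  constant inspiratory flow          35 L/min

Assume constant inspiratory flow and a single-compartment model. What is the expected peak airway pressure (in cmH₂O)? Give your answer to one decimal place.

30.5

Flow: 35 L/min ÷ 60 = 0.5833 L/s.
Total PEEP = 8 cmH2O (set 4 + intrinsic 4); this is the baseline alveolar pressure.
Equation of motion (constant flow): PIP = Vt/C + R·V̇ + PEEP.
PIP = 520/57.1 + 23.0×0.5833 + 8 = 9.107 + 13.416 + 8 = 30.523 cmH2O.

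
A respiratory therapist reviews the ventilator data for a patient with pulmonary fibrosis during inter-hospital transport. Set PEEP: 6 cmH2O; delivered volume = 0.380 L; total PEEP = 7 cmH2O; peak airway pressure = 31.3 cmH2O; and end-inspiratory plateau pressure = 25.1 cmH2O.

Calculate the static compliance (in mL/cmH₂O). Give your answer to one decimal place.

End-expiratory occlusion gives total PEEP = 7 cmH2O (intrinsic PEEP = 7 − 6 = 1). Use total PEEP for the elastic gradient.
Cstat = Vt / (Pplat − PEEPtotal) = 380 / (25.1 − 7) = 380 / 18.1 = 20.994 mL/cmH2O.

21.0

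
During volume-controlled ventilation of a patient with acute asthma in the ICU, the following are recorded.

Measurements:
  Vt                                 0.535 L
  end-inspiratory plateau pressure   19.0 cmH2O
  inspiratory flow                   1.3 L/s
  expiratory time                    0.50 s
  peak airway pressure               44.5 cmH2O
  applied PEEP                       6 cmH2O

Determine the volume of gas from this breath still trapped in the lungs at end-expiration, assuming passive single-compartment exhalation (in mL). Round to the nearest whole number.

288

R = (PIP − Pplat)/V̇ = (44.5 − 19.0) / 1.3 = 25.5/1.3 = 19.615 cmH2O·s/L.
C = Vt/(Pplat − PEEP) = 535.0 / (19.0 − 6) = 535.0/13.0 = 41.154 mL/cmH2O.
τ = R × C = 19.615 × 0.04115 L/cmH2O = 0.8072 s.
Fraction remaining = e^(−Te/τ) = e^(−0.50/0.8072) = 0.5383.
Trapped volume = 535.0 × 0.5383 = 287.99 mL.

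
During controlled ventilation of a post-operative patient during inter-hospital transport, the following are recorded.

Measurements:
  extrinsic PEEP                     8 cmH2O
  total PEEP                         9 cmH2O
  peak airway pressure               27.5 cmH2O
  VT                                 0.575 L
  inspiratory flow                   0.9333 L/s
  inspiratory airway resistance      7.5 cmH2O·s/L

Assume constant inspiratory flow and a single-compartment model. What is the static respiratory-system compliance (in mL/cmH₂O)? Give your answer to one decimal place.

50.0

Total PEEP = 9 cmH2O (set 8 + intrinsic 1); this is the baseline alveolar pressure.
Equation of motion (constant flow): PIP = Vt/C + R·V̇ + PEEP.
Vt/C = PIP − R·V̇ − PEEP = 27.5 − 7.5×0.9333 − 9 = 27.5 − 7.0 − 9 = 11.5 cmH2O.
C = Vt / 11.5 = 575 / 11.5 = 50.0 mL/cmH2O.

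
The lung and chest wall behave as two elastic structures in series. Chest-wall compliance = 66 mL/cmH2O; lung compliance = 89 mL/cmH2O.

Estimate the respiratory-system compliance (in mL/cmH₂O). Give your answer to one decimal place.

Lung and chest wall are elastances in series: 1/Crs = 1/CL + 1/Ccw.
1/Crs = 1/89 + 1/66 = 0.02639.
Crs = 37.893 mL/cmH2O.

37.9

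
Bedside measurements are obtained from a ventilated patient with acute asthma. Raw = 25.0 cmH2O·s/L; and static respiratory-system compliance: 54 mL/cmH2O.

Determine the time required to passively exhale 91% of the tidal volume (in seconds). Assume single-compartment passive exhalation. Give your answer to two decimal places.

τ = R × C = 25.0 × 54 mL/cmH2O = 25.0 × 0.054 L/cmH2O = 1.35 s.
Exhaled fraction f = 1 − e^(−t/τ) → t = −τ·ln(1 − f) = −1.35·ln(0.09) = 3.251 s.

3.25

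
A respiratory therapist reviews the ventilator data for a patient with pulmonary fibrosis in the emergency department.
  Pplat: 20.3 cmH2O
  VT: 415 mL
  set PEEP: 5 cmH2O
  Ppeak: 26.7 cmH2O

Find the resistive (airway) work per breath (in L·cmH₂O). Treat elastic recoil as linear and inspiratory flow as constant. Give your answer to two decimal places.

With constant inspiratory flow the resistive pressure is constant at PIP − Pplat = 26.7 − 20.3 = 6.4 cmH2O, so resistive work = 6.4 × 0.415 = 2.656 L·cmH2O.

2.66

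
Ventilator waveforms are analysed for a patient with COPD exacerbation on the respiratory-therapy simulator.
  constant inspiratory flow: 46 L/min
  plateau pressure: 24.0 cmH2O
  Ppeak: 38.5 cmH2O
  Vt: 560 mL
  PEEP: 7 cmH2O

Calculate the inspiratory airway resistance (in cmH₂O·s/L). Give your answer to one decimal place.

18.9

Flow: 46 L/min ÷ 60 = 0.7667 L/s.
Raw = (PIP − Pplat) / flow = (38.5 − 24.0) / 0.7667 = 14.5 / 0.7667 = 18.912 cmH2O·s/L.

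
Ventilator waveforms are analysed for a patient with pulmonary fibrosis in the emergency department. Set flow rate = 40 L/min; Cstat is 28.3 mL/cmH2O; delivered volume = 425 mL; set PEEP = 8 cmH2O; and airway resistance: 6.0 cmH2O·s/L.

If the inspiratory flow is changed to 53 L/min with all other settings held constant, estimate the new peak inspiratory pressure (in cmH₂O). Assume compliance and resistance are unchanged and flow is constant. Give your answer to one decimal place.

28.3

Flow: 40 L/min ÷ 60 = 0.6667 L/s.
New flow: 53 L/min ÷ 60 = 0.8833 L/s.
PIP = Vt/C + R·V̇ + PEEP (constant-flow equation of motion).
Only the resistive term changes: ΔPIP = R × ΔV̇ = 6.0 × (0.8833 − 0.6667) = 6.0 × 0.2166 = 1.3 cmH2O.
Original PIP = 425/28.3 + 6.0×0.6667 + 8 = 27.018 cmH2O; new PIP = 27.018 + (1.3) = 28.318 cmH2O.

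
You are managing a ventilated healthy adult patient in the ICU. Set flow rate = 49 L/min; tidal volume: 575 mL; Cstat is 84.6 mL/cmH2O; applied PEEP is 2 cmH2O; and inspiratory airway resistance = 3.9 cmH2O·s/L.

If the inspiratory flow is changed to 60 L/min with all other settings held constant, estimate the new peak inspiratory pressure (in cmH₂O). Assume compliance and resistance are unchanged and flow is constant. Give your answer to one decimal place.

Flow: 49 L/min ÷ 60 = 0.8167 L/s.
New flow: 60 L/min ÷ 60 = 1 L/s.
PIP = Vt/C + R·V̇ + PEEP (constant-flow equation of motion).
Only the resistive term changes: ΔPIP = R × ΔV̇ = 3.9 × (1 − 0.8167) = 3.9 × 0.1833 = 0.7149 cmH2O.
Original PIP = 575/84.6 + 3.9×0.8167 + 2 = 11.982 cmH2O; new PIP = 11.982 + (0.7149) = 12.697 cmH2O.

12.7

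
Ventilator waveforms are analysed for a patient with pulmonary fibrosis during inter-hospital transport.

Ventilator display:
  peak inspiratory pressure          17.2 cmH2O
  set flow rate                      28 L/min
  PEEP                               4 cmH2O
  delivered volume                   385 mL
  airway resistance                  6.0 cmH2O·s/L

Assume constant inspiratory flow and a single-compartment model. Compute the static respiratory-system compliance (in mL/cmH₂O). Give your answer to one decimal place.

37.0

Flow: 28 L/min ÷ 60 = 0.4667 L/s.
Equation of motion (constant flow): PIP = Vt/C + R·V̇ + PEEP.
Vt/C = PIP − R·V̇ − PEEP = 17.2 − 6.0×0.4667 − 4 = 17.2 − 2.8 − 4 = 10.4 cmH2O.
C = Vt / 10.4 = 385 / 10.4 = 37.019 mL/cmH2O.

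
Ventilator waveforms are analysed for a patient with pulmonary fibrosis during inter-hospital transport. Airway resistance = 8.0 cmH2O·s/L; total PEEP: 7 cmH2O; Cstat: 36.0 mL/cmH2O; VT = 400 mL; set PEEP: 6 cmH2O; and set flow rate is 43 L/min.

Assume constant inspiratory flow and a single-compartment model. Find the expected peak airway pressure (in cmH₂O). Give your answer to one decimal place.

23.8

Flow: 43 L/min ÷ 60 = 0.7167 L/s.
Total PEEP = 7 cmH2O (set 6 + intrinsic 1); this is the baseline alveolar pressure.
Equation of motion (constant flow): PIP = Vt/C + R·V̇ + PEEP.
PIP = 400/36.0 + 8.0×0.7167 + 7 = 11.111 + 5.734 + 7 = 23.845 cmH2O.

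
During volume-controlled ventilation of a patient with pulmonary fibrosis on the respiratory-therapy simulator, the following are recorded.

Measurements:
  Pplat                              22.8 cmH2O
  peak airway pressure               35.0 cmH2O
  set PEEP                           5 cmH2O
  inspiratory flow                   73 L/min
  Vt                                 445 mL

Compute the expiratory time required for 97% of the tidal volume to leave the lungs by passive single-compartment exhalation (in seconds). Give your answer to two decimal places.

0.88

Flow: 73 L/min ÷ 60 = 1.2167 L/s.
R = (PIP − Pplat)/V̇ = (35.0 − 22.8) / 1.2167 = 12.2/1.2167 = 10.027 cmH2O·s/L.
C = Vt/(Pplat − PEEP) = 445.0 / (22.8 − 5) = 445.0/17.8 = 25.0 mL/cmH2O.
τ = R × C = 10.027 × 0.025 L/cmH2O = 0.2507 s.
t = −τ·ln(1 − 0.97) = −0.2507·ln(0.03) = 0.8791 s.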